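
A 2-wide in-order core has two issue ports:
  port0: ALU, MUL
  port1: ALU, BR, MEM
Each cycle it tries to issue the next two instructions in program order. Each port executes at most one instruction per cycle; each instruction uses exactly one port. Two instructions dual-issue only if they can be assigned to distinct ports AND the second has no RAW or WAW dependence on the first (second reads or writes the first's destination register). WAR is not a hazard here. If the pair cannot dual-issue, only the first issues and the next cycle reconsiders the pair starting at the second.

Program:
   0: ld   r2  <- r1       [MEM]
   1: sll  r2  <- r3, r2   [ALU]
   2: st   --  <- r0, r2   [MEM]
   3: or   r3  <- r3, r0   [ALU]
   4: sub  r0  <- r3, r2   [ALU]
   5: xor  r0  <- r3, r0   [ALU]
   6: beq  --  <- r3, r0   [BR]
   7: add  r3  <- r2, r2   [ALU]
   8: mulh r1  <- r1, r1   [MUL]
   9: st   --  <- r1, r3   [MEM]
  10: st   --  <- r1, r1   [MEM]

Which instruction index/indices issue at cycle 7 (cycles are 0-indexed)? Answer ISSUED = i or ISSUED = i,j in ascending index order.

ISSUED = 9

c0: i0 ld  RAW+WAW r2
c1: i1 sll  RAW r2
c2: i2,i3 st;or  dual
c3: i4 sub  RAW+WAW r0
c4: i5 xor  RAW r0
c5: i6,i7 beq;add  dual
c6: i8 mulh  RAW r1
c7: i9 st  no-port MEM/MEM
c8: i10 st  tail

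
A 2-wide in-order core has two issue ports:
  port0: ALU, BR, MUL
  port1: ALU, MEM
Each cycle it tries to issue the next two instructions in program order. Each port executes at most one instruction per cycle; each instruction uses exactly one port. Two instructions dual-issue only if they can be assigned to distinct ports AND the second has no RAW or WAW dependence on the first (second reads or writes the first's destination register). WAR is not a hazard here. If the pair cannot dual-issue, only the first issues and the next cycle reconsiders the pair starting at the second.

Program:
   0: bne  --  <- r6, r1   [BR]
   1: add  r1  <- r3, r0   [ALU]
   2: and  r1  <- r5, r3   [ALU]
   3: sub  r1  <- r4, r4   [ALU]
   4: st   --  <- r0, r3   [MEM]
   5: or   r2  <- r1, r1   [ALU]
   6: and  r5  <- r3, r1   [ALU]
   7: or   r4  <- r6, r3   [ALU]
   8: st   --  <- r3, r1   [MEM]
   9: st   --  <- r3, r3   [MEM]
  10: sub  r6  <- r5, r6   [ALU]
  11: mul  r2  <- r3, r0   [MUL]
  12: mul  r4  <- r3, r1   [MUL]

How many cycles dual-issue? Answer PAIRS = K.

PAIRS = 5

t=0 i0+i1:bne.BR+add.ALU ; dual
t=1 i2:and.ALU ; WAW r1
t=2 i3+i4:sub.ALU+st.MEM ; dual
t=3 i5+i6:or.ALU+and.ALU ; dual
t=4 i7+i8:or.ALU+st.MEM ; dual
t=5 i9+i10:st.MEM+sub.ALU ; dual
t=6 i11:mul.MUL ; no-port MUL/MUL
t=7 i12:mul.MUL ; tail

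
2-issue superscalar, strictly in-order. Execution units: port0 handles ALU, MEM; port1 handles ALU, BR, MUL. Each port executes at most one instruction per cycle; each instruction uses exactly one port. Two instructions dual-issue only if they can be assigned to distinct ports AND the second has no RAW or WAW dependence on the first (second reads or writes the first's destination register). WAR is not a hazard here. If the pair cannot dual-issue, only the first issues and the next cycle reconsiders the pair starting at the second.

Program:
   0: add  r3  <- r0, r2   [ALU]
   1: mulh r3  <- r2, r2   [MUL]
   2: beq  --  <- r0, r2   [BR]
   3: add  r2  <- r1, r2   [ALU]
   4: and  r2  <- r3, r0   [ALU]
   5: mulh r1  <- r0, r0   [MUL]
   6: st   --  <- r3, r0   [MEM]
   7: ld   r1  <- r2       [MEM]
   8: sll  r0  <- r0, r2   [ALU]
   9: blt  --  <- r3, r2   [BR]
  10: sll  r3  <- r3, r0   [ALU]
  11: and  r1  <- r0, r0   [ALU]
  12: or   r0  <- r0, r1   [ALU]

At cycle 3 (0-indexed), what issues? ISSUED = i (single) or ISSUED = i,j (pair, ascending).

ISSUED = 4,5

#0 head=0: add.ALU i0 WAW r3
#1 head=1: mulh.MUL i1 no-port MUL/BR
#2 head=2: beq.BR/add.ALU i2/i3 dual
#3 head=4: and.ALU/mulh.MUL i4/i5 dual
#4 head=6: st.MEM i6 no-port MEM/MEM
#5 head=7: ld.MEM/sll.ALU i7/i8 dual
#6 head=9: blt.BR/sll.ALU i9/i10 dual
#7 head=11: and.ALU i11 RAW r1
#8 head=12: or.ALU i12 tail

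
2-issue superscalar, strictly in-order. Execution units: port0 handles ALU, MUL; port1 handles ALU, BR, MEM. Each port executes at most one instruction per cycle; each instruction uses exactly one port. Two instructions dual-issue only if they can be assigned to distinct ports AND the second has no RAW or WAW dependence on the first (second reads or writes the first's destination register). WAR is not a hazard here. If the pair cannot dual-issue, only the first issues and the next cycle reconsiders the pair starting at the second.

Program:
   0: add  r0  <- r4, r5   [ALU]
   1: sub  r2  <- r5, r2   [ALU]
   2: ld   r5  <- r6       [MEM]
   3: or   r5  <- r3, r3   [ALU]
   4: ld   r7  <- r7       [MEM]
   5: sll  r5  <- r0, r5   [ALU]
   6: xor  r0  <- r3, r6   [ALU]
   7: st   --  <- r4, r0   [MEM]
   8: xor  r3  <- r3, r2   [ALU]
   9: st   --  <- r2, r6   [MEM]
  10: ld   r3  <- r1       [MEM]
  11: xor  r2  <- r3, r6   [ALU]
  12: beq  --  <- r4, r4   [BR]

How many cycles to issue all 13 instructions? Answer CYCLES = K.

CYCLES = 8

c0: i0+i1 add;sub  pair
c1: i2 ld  WAW r5
c2: i3+i4 or;ld  pair
c3: i5+i6 sll;xor  pair
c4: i7+i8 st;xor  pair
c5: i9 st  no-port MEM/MEM
c6: i10 ld  RAW r3
c7: i11+i12 xor;beq  pair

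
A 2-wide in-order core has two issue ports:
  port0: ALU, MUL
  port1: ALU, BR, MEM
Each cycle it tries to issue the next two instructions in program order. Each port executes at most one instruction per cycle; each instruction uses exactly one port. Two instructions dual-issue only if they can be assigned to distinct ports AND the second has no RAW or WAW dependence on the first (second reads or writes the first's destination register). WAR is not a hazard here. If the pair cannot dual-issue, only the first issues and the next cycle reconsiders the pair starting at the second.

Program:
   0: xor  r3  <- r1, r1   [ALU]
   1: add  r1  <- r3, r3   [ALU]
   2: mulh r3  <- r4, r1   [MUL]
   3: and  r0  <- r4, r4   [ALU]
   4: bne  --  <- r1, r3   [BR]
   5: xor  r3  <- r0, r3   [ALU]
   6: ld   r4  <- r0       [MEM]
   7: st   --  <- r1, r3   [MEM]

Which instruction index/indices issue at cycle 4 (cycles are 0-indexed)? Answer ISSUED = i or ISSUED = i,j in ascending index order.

#0 head=0: xor i0 RAW r3
#1 head=1: add i1 RAW r1
#2 head=2: mulh;and i2/i3 2-wide
#3 head=4: bne;xor i4/i5 2-wide
#4 head=6: ld i6 no-port MEM/MEM
#5 head=7: st i7 tail

ISSUED = 6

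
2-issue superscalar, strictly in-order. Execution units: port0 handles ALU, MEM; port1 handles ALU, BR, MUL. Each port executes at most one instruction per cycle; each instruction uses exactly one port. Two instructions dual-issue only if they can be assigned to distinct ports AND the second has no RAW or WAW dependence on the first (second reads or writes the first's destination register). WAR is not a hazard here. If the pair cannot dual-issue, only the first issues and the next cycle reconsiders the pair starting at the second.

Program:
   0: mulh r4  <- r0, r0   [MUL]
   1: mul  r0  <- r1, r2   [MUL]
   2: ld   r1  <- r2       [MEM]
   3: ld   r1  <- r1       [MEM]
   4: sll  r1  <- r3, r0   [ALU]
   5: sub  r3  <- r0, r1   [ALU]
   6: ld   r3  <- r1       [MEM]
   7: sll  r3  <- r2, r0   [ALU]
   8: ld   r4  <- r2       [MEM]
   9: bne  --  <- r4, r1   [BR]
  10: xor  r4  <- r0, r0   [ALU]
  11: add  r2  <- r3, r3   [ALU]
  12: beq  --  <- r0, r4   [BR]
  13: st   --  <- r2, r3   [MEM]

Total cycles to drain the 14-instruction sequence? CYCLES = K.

CYCLES = 10

t=0 i0:mulh ; no-port MUL/MUL
t=1 i1+i2:mul ld ; dual
t=2 i3:ld ; WAW r1
t=3 i4:sll ; RAW r1
t=4 i5:sub ; WAW r3
t=5 i6:ld ; WAW r3
t=6 i7+i8:sll ld ; dual
t=7 i9+i10:bne xor ; dual
t=8 i11+i12:add beq ; dual
t=9 i13:st ; tail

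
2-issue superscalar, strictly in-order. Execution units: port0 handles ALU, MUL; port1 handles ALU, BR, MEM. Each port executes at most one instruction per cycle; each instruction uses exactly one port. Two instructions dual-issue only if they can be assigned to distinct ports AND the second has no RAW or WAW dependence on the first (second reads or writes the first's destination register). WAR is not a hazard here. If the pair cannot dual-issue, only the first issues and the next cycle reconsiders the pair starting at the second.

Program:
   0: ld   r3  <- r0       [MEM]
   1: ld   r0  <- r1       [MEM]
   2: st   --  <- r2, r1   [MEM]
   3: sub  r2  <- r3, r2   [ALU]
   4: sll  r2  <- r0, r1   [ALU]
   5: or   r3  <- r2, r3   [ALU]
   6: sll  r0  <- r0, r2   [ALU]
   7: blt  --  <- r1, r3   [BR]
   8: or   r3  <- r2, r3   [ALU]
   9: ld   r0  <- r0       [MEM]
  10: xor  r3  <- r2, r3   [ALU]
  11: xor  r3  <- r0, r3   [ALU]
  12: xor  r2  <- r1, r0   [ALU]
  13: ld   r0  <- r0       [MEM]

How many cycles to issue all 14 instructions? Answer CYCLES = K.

CYCLES = 9

  cy0 -> i0 (ld) no-port MEM/MEM
  cy1 -> i1 (ld) no-port MEM/MEM
  cy2 -> i2+i3 (st;sub) pair
  cy3 -> i4 (sll) RAW r2
  cy4 -> i5+i6 (or;sll) pair
  cy5 -> i7+i8 (blt;or) pair
  cy6 -> i9+i10 (ld;xor) pair
  cy7 -> i11+i12 (xor;xor) pair
  cy8 -> i13 (ld) tail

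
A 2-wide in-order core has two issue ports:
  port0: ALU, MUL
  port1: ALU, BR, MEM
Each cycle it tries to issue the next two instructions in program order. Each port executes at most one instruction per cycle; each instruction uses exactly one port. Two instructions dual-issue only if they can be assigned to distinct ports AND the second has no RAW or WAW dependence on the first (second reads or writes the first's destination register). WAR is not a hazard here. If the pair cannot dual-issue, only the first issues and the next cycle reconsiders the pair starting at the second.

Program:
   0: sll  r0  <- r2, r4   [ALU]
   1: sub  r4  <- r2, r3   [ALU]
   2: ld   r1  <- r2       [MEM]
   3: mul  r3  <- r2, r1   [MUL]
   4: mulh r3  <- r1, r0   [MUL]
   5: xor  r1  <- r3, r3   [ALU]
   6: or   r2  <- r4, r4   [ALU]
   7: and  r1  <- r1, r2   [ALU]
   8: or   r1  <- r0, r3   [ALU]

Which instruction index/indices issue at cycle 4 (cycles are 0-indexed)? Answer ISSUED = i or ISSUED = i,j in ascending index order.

ISSUED = 5,6

t=0 i0&i1:sll.ALU;sub.ALU ; 2-wide
t=1 i2:ld.MEM ; RAW r1
t=2 i3:mul.MUL ; no-port MUL/MUL
t=3 i4:mulh.MUL ; RAW r3
t=4 i5&i6:xor.ALU;or.ALU ; 2-wide
t=5 i7:and.ALU ; WAW r1
t=6 i8:or.ALU ; tail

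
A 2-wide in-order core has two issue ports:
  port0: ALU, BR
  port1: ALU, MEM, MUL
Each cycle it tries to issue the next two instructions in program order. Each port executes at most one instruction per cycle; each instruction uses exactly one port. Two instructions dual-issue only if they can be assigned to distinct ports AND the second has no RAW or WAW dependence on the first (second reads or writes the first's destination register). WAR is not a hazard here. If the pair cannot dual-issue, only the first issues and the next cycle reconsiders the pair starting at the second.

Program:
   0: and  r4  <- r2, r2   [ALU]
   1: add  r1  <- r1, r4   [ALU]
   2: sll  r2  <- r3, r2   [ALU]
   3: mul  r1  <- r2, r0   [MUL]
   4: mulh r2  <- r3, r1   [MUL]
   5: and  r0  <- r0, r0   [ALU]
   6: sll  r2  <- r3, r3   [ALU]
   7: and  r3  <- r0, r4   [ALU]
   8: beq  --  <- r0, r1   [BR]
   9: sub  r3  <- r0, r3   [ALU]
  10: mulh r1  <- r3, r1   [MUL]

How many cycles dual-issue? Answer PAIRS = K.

t=0 i0:and.ALU ; RAW r4
t=1 i1/i2:add.ALU;sll.ALU ; 2-wide
t=2 i3:mul.MUL ; no-port MUL/MUL
t=3 i4/i5:mulh.MUL;and.ALU ; 2-wide
t=4 i6/i7:sll.ALU;and.ALU ; 2-wide
t=5 i8/i9:beq.BR;sub.ALU ; 2-wide
t=6 i10:mulh.MUL ; tail

PAIRS = 4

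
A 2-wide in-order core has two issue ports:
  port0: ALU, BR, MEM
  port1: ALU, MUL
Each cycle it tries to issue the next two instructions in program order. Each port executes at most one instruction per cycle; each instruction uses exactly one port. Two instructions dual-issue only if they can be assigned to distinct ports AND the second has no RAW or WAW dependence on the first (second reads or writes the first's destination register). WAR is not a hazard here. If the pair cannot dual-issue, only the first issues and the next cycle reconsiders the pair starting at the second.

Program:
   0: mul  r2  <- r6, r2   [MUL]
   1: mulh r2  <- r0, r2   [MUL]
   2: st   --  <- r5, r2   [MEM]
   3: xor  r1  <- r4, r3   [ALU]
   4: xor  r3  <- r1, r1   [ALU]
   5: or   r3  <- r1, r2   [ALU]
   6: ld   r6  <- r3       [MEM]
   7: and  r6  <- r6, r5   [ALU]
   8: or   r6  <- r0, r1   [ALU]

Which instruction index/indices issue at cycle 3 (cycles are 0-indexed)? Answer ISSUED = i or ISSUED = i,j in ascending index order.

0. mul.MUL @i0  | no-port MUL/MUL
1. mulh.MUL @i1  | RAW r2
2. st.MEM+xor.ALU @i2+i3  | pair
3. xor.ALU @i4  | WAW r3
4. or.ALU @i5  | RAW r3
5. ld.MEM @i6  | RAW+WAW r6
6. and.ALU @i7  | WAW r6
7. or.ALU @i8  | tail

ISSUED = 4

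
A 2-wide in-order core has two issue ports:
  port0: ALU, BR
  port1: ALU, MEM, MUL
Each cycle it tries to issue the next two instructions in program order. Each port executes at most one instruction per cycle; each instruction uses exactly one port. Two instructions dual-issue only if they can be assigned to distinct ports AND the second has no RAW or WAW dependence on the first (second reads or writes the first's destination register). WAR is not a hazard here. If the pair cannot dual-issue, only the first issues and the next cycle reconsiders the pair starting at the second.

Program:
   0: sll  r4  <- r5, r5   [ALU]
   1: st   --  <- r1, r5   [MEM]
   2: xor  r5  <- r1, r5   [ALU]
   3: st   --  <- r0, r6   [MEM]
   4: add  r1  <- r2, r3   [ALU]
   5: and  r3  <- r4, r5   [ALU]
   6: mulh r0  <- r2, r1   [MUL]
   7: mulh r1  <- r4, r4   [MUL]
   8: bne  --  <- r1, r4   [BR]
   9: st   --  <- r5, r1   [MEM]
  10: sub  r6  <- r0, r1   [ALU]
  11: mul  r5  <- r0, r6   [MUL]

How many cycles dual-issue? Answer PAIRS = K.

PAIRS = 4

#0 head=0: sll st i0+i1 pair
#1 head=2: xor st i2+i3 pair
#2 head=4: add and i4+i5 pair
#3 head=6: mulh i6 no-port MUL/MUL
#4 head=7: mulh i7 RAW r1
#5 head=8: bne st i8+i9 pair
#6 head=10: sub i10 RAW r6
#7 head=11: mul i11 tail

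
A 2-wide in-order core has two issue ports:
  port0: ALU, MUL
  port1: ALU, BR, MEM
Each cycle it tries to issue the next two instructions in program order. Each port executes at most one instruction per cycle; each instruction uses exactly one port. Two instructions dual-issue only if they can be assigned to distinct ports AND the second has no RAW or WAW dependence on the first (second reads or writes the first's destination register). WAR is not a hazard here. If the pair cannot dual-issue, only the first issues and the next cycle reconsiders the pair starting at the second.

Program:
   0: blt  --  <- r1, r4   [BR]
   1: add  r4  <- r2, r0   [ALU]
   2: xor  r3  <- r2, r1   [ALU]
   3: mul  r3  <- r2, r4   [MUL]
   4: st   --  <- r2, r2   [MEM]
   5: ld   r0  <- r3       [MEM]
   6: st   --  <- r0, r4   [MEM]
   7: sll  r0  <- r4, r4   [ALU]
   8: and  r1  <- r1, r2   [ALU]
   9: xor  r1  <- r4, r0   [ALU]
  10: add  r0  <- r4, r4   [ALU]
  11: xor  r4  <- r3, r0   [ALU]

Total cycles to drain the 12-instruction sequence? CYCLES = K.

[0] i0,i1  blt.BR+add.ALU  -- pair
[1] i2  xor.ALU  -- WAW r3
[2] i3,i4  mul.MUL+st.MEM  -- pair
[3] i5  ld.MEM  -- no-port MEM/MEM
[4] i6,i7  st.MEM+sll.ALU  -- pair
[5] i8  and.ALU  -- WAW r1
[6] i9,i10  xor.ALU+add.ALU  -- pair
[7] i11  xor.ALU  -- tail

CYCLES = 8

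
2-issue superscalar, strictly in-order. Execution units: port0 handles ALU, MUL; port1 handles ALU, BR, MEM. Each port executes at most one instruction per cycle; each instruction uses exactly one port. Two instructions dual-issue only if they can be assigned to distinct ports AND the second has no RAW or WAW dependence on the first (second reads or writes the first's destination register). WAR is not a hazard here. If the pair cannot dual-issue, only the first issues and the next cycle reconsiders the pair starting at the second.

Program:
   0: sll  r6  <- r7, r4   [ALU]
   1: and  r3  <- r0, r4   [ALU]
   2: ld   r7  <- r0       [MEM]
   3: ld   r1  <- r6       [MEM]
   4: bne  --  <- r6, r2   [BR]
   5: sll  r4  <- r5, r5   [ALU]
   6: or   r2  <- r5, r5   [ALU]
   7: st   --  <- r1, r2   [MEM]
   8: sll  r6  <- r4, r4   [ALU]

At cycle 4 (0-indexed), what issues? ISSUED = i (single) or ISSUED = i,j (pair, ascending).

0. sll and @i0,i1  | dual
1. ld @i2  | no-port MEM/MEM
2. ld @i3  | no-port MEM/BR
3. bne sll @i4,i5  | dual
4. or @i6  | RAW r2
5. st sll @i7,i8  | dual

ISSUED = 6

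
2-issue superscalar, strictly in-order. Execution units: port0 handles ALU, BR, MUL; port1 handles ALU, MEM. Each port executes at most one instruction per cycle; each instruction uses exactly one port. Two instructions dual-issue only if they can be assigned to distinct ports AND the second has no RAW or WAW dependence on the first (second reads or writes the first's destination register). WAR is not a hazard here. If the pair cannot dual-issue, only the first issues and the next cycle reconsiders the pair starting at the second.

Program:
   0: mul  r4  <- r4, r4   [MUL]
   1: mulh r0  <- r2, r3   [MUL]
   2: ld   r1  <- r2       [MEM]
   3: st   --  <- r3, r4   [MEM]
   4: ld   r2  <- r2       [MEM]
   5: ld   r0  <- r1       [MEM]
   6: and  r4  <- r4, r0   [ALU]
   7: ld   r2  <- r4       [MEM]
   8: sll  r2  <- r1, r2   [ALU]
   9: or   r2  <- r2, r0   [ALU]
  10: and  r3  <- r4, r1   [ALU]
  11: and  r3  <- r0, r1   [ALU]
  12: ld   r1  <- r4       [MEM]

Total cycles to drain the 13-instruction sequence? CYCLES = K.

[0] i0  mul  -- no-port MUL/MUL
[1] i1&i2  mulh/ld  -- 2-wide
[2] i3  st  -- no-port MEM/MEM
[3] i4  ld  -- no-port MEM/MEM
[4] i5  ld  -- RAW r0
[5] i6  and  -- RAW r4
[6] i7  ld  -- RAW+WAW r2
[7] i8  sll  -- RAW+WAW r2
[8] i9&i10  or/and  -- 2-wide
[9] i11&i12  and/ld  -- 2-wide

CYCLES = 10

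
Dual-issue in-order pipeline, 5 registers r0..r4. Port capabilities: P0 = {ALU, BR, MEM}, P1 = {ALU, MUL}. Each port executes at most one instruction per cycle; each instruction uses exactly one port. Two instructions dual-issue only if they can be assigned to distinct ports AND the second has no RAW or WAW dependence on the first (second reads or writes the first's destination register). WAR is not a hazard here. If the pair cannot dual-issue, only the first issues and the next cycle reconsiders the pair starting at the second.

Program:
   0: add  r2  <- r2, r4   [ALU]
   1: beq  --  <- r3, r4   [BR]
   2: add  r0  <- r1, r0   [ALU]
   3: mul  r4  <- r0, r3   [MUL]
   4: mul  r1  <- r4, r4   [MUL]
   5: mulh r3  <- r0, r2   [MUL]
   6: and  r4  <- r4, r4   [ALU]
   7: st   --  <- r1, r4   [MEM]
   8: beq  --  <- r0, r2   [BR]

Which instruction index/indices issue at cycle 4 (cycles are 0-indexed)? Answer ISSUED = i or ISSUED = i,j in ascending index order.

c0: i0&i1 add/beq  pair
c1: i2 add  RAW r0
c2: i3 mul  no-port MUL/MUL
c3: i4 mul  no-port MUL/MUL
c4: i5&i6 mulh/and  pair
c5: i7 st  no-port MEM/BR
c6: i8 beq  tail

ISSUED = 5,6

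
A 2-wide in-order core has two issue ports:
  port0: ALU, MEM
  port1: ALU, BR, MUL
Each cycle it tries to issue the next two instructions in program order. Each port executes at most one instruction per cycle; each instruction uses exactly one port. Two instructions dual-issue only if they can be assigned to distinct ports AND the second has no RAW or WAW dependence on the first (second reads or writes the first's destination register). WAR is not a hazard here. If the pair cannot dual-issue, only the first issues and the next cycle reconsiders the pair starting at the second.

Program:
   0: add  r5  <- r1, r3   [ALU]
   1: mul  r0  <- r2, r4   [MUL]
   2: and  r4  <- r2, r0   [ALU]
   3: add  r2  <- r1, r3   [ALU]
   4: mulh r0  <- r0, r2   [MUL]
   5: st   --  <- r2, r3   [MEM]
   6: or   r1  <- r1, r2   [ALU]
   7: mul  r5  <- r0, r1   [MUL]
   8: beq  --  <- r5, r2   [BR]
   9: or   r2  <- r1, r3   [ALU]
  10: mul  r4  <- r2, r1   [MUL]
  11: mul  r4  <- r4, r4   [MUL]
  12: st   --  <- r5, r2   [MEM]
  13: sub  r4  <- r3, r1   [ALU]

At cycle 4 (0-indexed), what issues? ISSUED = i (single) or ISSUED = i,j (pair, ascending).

ISSUED = 7

  cy0 -> i0&i1 (add;mul) 2-wide
  cy1 -> i2&i3 (and;add) 2-wide
  cy2 -> i4&i5 (mulh;st) 2-wide
  cy3 -> i6 (or) RAW r1
  cy4 -> i7 (mul) no-port MUL/BR
  cy5 -> i8&i9 (beq;or) 2-wide
  cy6 -> i10 (mul) no-port MUL/MUL
  cy7 -> i11&i12 (mul;st) 2-wide
  cy8 -> i13 (sub) tail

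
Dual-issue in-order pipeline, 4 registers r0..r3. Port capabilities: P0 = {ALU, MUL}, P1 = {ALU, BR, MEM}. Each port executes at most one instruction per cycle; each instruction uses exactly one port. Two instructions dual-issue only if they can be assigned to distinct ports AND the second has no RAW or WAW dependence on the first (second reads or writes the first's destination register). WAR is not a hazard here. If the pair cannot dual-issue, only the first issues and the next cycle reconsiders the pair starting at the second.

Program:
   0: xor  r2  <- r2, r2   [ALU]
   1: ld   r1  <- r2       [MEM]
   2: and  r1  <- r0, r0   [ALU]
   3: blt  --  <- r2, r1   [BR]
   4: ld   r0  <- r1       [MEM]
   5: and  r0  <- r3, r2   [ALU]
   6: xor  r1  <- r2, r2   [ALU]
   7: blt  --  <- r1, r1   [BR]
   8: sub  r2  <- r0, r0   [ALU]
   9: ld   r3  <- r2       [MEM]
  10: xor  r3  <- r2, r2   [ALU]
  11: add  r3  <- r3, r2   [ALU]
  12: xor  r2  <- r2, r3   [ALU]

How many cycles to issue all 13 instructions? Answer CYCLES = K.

CYCLES = 11

#0 head=0: xor.ALU i0 RAW r2
#1 head=1: ld.MEM i1 WAW r1
#2 head=2: and.ALU i2 RAW r1
#3 head=3: blt.BR i3 no-port BR/MEM
#4 head=4: ld.MEM i4 WAW r0
#5 head=5: and.ALU;xor.ALU i5&i6 dual
#6 head=7: blt.BR;sub.ALU i7&i8 dual
#7 head=9: ld.MEM i9 WAW r3
#8 head=10: xor.ALU i10 RAW+WAW r3
#9 head=11: add.ALU i11 RAW r3
#10 head=12: xor.ALU i12 tail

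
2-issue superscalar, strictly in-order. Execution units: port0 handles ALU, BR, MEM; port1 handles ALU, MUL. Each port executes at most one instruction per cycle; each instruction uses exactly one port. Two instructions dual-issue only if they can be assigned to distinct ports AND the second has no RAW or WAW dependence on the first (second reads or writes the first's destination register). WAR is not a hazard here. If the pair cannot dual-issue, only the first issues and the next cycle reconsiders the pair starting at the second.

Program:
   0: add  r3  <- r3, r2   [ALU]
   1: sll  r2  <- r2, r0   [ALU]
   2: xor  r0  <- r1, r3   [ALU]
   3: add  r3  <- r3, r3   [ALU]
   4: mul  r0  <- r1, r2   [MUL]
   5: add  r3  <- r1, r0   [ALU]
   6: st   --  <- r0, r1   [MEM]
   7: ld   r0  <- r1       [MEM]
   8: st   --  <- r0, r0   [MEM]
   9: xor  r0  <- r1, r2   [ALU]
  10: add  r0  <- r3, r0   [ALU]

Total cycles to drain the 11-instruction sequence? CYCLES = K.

CYCLES = 7

c0: i0,i1 add+sll  dual
c1: i2,i3 xor+add  dual
c2: i4 mul  RAW r0
c3: i5,i6 add+st  dual
c4: i7 ld  no-port MEM/MEM
c5: i8,i9 st+xor  dual
c6: i10 add  tail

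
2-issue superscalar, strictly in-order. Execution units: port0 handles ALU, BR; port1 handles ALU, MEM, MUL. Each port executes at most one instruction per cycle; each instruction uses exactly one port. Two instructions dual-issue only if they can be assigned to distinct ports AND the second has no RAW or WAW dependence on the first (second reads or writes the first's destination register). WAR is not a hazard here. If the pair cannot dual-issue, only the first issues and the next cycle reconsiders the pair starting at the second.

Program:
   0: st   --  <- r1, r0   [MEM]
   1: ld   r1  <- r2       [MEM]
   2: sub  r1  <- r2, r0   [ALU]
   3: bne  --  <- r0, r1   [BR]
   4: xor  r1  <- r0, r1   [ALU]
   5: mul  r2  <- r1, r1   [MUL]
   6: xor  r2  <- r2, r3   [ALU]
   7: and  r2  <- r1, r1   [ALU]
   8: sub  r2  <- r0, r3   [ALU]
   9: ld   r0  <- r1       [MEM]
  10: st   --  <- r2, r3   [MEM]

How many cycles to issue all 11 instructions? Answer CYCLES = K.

0. st @i0  | no-port MEM/MEM
1. ld @i1  | WAW r1
2. sub @i2  | RAW r1
3. bne+xor @i3,i4  | 2-wide
4. mul @i5  | RAW+WAW r2
5. xor @i6  | WAW r2
6. and @i7  | WAW r2
7. sub+ld @i8,i9  | 2-wide
8. st @i10  | tail

CYCLES = 9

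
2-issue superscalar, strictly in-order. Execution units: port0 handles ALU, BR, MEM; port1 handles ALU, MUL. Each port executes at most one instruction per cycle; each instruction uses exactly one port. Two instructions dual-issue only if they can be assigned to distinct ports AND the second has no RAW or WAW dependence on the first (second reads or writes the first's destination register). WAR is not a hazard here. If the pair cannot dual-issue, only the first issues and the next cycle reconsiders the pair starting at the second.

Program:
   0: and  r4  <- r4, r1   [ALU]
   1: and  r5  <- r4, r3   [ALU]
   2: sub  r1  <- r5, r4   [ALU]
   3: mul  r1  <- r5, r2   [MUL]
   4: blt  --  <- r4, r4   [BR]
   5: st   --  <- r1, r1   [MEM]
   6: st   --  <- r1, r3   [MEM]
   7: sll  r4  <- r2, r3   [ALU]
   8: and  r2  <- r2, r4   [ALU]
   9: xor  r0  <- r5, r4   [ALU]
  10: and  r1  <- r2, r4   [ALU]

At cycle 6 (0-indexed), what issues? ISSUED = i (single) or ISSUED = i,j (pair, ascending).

ISSUED = 8,9

  cy0 -> i0 (and) RAW r4
  cy1 -> i1 (and) RAW r5
  cy2 -> i2 (sub) WAW r1
  cy3 -> i3&i4 (mul blt) dual
  cy4 -> i5 (st) no-port MEM/MEM
  cy5 -> i6&i7 (st sll) dual
  cy6 -> i8&i9 (and xor) dual
  cy7 -> i10 (and) tail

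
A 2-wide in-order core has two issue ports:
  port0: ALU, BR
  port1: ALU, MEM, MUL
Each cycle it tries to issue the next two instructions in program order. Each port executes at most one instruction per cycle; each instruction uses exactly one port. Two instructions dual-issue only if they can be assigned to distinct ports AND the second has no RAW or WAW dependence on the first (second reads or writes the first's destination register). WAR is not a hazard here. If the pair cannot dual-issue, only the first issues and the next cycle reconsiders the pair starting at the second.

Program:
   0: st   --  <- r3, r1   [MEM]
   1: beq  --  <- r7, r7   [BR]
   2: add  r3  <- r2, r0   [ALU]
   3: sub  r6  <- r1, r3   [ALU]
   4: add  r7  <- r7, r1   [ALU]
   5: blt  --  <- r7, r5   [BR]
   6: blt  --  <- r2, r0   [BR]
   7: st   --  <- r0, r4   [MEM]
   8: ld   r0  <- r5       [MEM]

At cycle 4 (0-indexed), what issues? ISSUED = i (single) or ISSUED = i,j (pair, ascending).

0. st.MEM+beq.BR @i0,i1  | dual
1. add.ALU @i2  | RAW r3
2. sub.ALU+add.ALU @i3,i4  | dual
3. blt.BR @i5  | no-port BR/BR
4. blt.BR+st.MEM @i6,i7  | dual
5. ld.MEM @i8  | tail

ISSUED = 6,7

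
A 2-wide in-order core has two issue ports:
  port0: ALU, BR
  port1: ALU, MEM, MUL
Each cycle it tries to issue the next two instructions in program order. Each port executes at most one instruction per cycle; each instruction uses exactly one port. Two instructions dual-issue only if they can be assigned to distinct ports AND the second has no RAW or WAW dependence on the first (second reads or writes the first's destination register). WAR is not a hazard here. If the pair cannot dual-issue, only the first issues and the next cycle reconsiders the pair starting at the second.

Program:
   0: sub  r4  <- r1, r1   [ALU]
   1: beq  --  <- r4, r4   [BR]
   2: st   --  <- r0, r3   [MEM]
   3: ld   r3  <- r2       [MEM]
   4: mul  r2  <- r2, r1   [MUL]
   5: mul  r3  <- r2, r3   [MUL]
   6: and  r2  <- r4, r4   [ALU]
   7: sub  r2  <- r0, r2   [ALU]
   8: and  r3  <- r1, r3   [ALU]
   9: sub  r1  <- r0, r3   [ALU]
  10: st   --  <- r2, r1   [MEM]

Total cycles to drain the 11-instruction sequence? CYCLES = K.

  cy0 -> i0 (sub) RAW r4
  cy1 -> i1,i2 (beq st) dual
  cy2 -> i3 (ld) no-port MEM/MUL
  cy3 -> i4 (mul) no-port MUL/MUL
  cy4 -> i5,i6 (mul and) dual
  cy5 -> i7,i8 (sub and) dual
  cy6 -> i9 (sub) RAW r1
  cy7 -> i10 (st) tail

CYCLES = 8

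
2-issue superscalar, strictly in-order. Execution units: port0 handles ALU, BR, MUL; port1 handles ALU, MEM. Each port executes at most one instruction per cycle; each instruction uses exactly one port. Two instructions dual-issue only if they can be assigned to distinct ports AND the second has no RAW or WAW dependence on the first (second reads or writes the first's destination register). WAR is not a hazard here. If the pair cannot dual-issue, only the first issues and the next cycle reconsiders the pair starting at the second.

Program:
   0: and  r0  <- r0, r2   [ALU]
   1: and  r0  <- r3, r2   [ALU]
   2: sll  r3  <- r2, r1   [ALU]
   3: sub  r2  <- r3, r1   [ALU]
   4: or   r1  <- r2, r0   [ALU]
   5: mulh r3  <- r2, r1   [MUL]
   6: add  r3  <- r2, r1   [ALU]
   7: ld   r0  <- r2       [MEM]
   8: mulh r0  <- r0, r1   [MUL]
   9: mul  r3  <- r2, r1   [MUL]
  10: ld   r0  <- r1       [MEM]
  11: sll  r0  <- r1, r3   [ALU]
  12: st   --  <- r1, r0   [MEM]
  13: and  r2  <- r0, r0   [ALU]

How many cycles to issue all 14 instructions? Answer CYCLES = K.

t=0 i0:and ; WAW r0
t=1 i1/i2:and+sll ; 2-wide
t=2 i3:sub ; RAW r2
t=3 i4:or ; RAW r1
t=4 i5:mulh ; WAW r3
t=5 i6/i7:add+ld ; 2-wide
t=6 i8:mulh ; no-port MUL/MUL
t=7 i9/i10:mul+ld ; 2-wide
t=8 i11:sll ; RAW r0
t=9 i12/i13:st+and ; 2-wide

CYCLES = 10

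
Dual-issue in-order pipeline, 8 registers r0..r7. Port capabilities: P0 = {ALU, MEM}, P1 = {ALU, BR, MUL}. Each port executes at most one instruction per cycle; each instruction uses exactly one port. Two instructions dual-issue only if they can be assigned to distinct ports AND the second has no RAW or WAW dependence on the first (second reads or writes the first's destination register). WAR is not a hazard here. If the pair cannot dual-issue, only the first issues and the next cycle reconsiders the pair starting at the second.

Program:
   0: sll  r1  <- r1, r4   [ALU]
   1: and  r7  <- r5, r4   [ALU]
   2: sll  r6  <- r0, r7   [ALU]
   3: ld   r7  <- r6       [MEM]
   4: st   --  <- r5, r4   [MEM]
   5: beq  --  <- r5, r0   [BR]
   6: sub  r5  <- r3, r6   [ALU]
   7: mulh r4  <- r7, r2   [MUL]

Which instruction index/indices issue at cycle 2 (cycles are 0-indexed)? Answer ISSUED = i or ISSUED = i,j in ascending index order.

c0: i0,i1 sll.ALU+and.ALU  dual
c1: i2 sll.ALU  RAW r6
c2: i3 ld.MEM  no-port MEM/MEM
c3: i4,i5 st.MEM+beq.BR  dual
c4: i6,i7 sub.ALU+mulh.MUL  dual

ISSUED = 3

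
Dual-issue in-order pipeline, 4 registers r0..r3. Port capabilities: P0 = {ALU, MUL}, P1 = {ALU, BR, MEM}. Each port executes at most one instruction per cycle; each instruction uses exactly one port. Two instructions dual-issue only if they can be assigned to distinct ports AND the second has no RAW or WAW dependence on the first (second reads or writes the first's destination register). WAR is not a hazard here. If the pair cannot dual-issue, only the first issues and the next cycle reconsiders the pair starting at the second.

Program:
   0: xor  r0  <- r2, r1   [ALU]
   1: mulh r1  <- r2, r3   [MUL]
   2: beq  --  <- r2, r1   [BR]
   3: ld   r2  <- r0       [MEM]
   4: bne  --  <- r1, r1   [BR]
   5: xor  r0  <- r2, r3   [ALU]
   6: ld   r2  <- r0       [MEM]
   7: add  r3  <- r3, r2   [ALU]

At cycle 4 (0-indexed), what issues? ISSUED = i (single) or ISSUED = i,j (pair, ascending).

0. xor/mulh @i0&i1  | 2-wide
1. beq @i2  | no-port BR/MEM
2. ld @i3  | no-port MEM/BR
3. bne/xor @i4&i5  | 2-wide
4. ld @i6  | RAW r2
5. add @i7  | tail

ISSUED = 6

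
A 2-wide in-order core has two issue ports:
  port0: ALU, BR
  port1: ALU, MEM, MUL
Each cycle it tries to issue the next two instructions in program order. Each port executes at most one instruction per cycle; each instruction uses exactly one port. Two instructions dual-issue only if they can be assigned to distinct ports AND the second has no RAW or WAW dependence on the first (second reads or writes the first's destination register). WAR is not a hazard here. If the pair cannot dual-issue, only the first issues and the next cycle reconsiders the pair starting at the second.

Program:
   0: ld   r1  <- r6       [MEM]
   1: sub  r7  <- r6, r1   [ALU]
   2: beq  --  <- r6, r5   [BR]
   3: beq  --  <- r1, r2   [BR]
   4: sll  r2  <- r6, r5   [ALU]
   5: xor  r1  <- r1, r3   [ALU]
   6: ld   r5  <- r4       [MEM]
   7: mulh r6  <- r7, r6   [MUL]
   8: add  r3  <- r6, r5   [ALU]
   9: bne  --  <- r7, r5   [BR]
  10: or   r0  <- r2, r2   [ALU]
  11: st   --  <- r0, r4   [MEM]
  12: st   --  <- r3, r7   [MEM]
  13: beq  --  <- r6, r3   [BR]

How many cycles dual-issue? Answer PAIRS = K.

PAIRS = 5

  cy0 -> i0 (ld) RAW r1
  cy1 -> i1,i2 (sub;beq) dual
  cy2 -> i3,i4 (beq;sll) dual
  cy3 -> i5,i6 (xor;ld) dual
  cy4 -> i7 (mulh) RAW r6
  cy5 -> i8,i9 (add;bne) dual
  cy6 -> i10 (or) RAW r0
  cy7 -> i11 (st) no-port MEM/MEM
  cy8 -> i12,i13 (st;beq) dual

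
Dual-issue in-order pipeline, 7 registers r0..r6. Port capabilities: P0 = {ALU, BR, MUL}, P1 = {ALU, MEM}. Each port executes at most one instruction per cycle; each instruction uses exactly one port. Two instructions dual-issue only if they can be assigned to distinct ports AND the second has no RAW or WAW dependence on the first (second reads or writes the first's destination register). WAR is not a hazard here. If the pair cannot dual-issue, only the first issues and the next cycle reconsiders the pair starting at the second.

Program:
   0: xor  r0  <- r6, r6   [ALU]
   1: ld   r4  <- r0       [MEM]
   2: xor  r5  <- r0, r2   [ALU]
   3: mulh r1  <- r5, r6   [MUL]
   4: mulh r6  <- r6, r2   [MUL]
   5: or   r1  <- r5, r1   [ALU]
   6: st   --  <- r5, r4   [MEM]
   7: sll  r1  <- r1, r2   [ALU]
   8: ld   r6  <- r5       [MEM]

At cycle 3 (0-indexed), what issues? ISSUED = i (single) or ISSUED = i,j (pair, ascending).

0. xor.ALU @i0  | RAW r0
1. ld.MEM+xor.ALU @i1&i2  | pair
2. mulh.MUL @i3  | no-port MUL/MUL
3. mulh.MUL+or.ALU @i4&i5  | pair
4. st.MEM+sll.ALU @i6&i7  | pair
5. ld.MEM @i8  | tail

ISSUED = 4,5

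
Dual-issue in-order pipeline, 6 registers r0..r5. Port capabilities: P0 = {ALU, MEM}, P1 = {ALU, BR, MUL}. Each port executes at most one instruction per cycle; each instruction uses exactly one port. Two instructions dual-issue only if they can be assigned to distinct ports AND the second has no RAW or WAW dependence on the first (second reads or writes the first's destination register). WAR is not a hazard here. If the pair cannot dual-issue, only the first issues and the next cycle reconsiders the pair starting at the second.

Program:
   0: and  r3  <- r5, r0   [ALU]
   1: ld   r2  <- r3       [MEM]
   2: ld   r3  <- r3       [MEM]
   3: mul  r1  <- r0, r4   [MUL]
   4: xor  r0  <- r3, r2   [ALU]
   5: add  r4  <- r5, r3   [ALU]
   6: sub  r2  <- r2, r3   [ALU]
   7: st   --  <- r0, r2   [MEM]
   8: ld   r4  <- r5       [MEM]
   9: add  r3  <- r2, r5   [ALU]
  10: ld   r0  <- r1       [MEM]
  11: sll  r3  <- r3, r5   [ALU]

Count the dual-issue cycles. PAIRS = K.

0. and @i0  | RAW r3
1. ld @i1  | no-port MEM/MEM
2. ld+mul @i2,i3  | dual
3. xor+add @i4,i5  | dual
4. sub @i6  | RAW r2
5. st @i7  | no-port MEM/MEM
6. ld+add @i8,i9  | dual
7. ld+sll @i10,i11  | dual

PAIRS = 4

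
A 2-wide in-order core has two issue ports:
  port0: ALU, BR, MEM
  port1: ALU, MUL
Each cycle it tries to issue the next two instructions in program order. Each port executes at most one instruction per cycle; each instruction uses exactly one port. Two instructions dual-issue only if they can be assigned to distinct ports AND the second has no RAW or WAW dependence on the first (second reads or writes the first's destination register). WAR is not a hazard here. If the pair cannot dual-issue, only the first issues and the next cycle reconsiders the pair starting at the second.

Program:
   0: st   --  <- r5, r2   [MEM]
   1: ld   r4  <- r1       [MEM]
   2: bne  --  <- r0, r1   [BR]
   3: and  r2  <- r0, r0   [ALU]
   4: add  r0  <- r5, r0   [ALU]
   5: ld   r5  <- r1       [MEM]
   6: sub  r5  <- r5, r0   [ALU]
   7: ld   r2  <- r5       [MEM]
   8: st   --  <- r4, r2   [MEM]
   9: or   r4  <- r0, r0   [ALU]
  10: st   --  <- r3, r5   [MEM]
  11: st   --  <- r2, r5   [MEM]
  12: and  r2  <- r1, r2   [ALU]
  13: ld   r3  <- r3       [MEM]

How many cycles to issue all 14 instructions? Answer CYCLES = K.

CYCLES = 10

c0: i0 st  no-port MEM/MEM
c1: i1 ld  no-port MEM/BR
c2: i2+i3 bne;and  dual
c3: i4+i5 add;ld  dual
c4: i6 sub  RAW r5
c5: i7 ld  no-port MEM/MEM
c6: i8+i9 st;or  dual
c7: i10 st  no-port MEM/MEM
c8: i11+i12 st;and  dual
c9: i13 ld  tail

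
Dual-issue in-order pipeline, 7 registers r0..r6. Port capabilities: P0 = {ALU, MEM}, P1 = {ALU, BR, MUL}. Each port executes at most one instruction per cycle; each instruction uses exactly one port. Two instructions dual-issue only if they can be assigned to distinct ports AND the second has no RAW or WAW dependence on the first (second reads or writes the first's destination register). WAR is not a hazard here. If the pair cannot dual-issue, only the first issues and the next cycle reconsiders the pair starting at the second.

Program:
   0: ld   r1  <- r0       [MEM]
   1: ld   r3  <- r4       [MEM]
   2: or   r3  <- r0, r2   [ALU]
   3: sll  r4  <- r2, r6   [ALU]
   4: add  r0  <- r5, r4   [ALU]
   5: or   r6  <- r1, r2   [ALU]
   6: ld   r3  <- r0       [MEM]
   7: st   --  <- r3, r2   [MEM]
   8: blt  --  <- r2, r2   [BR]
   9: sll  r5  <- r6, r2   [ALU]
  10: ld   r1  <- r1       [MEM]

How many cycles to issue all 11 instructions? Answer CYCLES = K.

CYCLES = 7

  cy0 -> i0 (ld.MEM) no-port MEM/MEM
  cy1 -> i1 (ld.MEM) WAW r3
  cy2 -> i2&i3 (or.ALU+sll.ALU) pair
  cy3 -> i4&i5 (add.ALU+or.ALU) pair
  cy4 -> i6 (ld.MEM) no-port MEM/MEM
  cy5 -> i7&i8 (st.MEM+blt.BR) pair
  cy6 -> i9&i10 (sll.ALU+ld.MEM) pair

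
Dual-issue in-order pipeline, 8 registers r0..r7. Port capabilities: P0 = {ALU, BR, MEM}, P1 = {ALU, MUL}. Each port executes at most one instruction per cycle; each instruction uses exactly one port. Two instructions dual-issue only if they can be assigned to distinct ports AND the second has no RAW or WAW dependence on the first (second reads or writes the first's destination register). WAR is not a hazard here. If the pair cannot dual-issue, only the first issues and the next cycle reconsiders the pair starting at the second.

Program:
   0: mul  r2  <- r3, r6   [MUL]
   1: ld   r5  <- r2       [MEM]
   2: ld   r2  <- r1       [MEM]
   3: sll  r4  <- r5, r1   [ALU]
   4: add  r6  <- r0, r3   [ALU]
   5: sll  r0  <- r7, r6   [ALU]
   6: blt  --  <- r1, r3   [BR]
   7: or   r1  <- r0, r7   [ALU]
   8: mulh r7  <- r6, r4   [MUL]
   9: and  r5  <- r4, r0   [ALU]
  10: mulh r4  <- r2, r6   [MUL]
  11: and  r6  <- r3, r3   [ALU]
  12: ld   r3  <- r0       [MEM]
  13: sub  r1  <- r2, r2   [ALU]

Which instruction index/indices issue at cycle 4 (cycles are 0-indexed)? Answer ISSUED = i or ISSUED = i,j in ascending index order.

ISSUED = 5,6

c0: i0 mul.MUL  RAW r2
c1: i1 ld.MEM  no-port MEM/MEM
c2: i2&i3 ld.MEM+sll.ALU  2-wide
c3: i4 add.ALU  RAW r6
c4: i5&i6 sll.ALU+blt.BR  2-wide
c5: i7&i8 or.ALU+mulh.MUL  2-wide
c6: i9&i10 and.ALU+mulh.MUL  2-wide
c7: i11&i12 and.ALU+ld.MEM  2-wide
c8: i13 sub.ALU  tail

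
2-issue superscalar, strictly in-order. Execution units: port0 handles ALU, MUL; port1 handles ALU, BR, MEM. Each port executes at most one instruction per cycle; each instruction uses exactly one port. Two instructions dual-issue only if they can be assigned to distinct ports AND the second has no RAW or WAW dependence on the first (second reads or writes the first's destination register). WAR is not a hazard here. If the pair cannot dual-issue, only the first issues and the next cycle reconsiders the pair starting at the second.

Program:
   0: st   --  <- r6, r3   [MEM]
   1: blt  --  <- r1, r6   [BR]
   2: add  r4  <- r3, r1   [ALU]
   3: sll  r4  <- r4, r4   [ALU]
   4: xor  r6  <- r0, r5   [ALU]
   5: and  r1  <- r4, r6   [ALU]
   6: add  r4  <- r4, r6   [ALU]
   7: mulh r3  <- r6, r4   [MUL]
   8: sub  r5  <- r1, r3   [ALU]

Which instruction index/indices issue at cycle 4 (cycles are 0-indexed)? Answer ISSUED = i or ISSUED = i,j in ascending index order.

t=0 i0:st ; no-port MEM/BR
t=1 i1&i2:blt/add ; dual
t=2 i3&i4:sll/xor ; dual
t=3 i5&i6:and/add ; dual
t=4 i7:mulh ; RAW r3
t=5 i8:sub ; tail

ISSUED = 7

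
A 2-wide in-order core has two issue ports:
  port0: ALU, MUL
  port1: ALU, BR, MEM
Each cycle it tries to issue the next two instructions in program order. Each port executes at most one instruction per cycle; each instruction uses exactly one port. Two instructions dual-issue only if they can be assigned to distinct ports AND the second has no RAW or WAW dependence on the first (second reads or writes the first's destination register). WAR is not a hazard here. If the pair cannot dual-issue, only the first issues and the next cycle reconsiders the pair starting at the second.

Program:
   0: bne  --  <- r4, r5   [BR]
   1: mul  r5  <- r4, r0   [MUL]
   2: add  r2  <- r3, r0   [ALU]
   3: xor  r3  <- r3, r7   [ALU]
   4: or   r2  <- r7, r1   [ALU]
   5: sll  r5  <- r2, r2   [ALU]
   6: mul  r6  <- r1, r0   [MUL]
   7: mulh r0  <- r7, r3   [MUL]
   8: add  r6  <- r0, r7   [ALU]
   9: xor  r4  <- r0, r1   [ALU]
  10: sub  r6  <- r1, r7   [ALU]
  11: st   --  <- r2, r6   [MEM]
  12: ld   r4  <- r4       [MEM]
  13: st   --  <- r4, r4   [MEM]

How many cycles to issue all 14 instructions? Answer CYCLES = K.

CYCLES = 10

c0: i0+i1 bne.BR;mul.MUL  pair
c1: i2+i3 add.ALU;xor.ALU  pair
c2: i4 or.ALU  RAW r2
c3: i5+i6 sll.ALU;mul.MUL  pair
c4: i7 mulh.MUL  RAW r0
c5: i8+i9 add.ALU;xor.ALU  pair
c6: i10 sub.ALU  RAW r6
c7: i11 st.MEM  no-port MEM/MEM
c8: i12 ld.MEM  no-port MEM/MEM
c9: i13 st.MEM  tail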